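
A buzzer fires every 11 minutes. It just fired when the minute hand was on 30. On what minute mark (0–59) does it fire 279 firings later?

279·11 = 3069.
3069 mod 60 = 9 (since 51·60 = 3060).
(30 + 9) mod 60 = 39.

39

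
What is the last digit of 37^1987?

The units digit of 37^n cycles with period 4: 7, 9, 3, 1, …
1987 mod 4 = 3, so the last digit matches 7^3 = 3.

3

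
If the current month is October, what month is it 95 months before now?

95 − 7·12 = 11, so 95 ≡ 11 (mod 12).
October − 11 months → November.

November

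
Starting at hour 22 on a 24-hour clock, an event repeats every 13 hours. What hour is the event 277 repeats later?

23

277·13 = 3601.
3601 mod 24 = 1 (since 150·24 = 3600).
(22 + 1) mod 24 = 23.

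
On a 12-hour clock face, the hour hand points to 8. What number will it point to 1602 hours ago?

1602 = 133·12 + 6, so 1602 mod 12 = 6.
8 − 6 → 2 on a 12-hour dial.

2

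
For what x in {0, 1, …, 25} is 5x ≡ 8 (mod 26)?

12

5⁻¹ ≡ 21 (mod 26) because 5·21 = 105 = 4·26 + 1.
Multiplying both sides by 21: x ≡ 21·8 = 168 ≡ 12 (mod 26).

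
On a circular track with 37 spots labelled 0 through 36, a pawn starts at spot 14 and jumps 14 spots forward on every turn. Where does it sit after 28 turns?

36

28·14 = 392.
392 = 10·37 + 22, so 392 mod 37 = 22.
(14 + 22) mod 37 = 36.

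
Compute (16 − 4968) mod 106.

30

4968 = 46·106 + 92, so 4968 mod 106 = 92.
(16 − 92) mod 106 = 30.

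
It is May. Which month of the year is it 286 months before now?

286 = 23·12 + 10, so 286 mod 12 = 10.
May − 10 months → July.

July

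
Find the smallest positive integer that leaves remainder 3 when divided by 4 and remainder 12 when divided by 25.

87

x ≡ 3 (mod 4) gives x ∈ {3, 7, 11, 15, 19, 23, 27, 31, …}.
The first of these with x mod 25 = 12 is 87.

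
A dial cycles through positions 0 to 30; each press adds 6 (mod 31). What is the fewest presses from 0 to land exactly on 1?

26

6·26 = 156 = 5·31 + 1, so 6⁻¹ ≡ 26 (mod 31).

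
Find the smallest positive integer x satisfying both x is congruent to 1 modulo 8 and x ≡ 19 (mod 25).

169

x ≡ 1 (mod 8) gives x ∈ {1, 9, 17, 25, 33, 41, 49, 57, …}.
The first of these with x mod 25 = 19 is 169.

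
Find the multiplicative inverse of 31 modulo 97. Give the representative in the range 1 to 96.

97 = 3·31 + 4
31 = 7·4 + 3
4 = 1·3 + 1
3 = 3·1 + 0
Back-substituting gives 31·72 ≡ 1 (mod 97).

72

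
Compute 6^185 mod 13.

2

By repeated squaring mod 13: 6^1≡6, 6^2≡10, 6^4≡9, 6^8≡3, 6^16≡9, 6^32≡3, 6^64≡9, 6^128≡3.
Since 185 = 1 + 8 + 16 + 32 + 128 in binary, 6^185 ≡ 6·3·9·3·3 ≡ 2 (mod 13).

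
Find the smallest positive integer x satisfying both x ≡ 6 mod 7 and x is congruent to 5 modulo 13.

83

x ≡ 6 (mod 7) gives x ∈ {6, 13, 20, 27, 34, 41, 48, 55, …}.
The first of these with x mod 13 = 5 is 83.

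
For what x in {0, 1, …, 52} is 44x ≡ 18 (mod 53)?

51

The inverse of 44 mod 53 is 47 (since 44·47 = 2068 ≡ 1).
So x ≡ 47·18 = 846 ≡ 51 (mod 53).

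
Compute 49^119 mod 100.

49

By repeated squaring mod 100: 49^1≡49, 49^2≡1, 49^4≡1, 49^8≡1, 49^16≡1, 49^32≡1, 49^64≡1.
119 = 1 + 2 + 4 + 16 + 32 + 64, so 49^119 ≡ 49·1·1·1·1·1 ≡ 49 (mod 100).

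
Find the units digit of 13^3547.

7

The units digit of 13^n cycles with period 4: 3, 9, 7, 1, …
3547 leaves remainder 3 on division by 4, so 13^3547 ends in 7.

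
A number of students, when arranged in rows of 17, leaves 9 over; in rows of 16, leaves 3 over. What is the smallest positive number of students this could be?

x ≡ 3 (mod 16) gives x ∈ {3, 19, 35, 51, 67, 83, 99, 115, …}.
The first of these with x mod 17 = 9 is 179.

179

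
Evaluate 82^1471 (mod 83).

Successive squares of 82 mod 83: 82^1≡82, 82^2≡1, 82^4≡1, 82^8≡1, 82^16≡1, 82^32≡1, 82^64≡1, 82^128≡1, 82^256≡1, 82^512≡1, 82^1024≡1.
Since 1471 = 1 + 2 + 4 + 8 + 16 + 32 + 128 + 256 + 1024 in binary, 82^1471 ≡ 82·1·1·1·1·1·1·1·1 ≡ 82 (mod 83).

82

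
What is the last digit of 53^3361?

Last digits of 3^n: 3, 9, 7, 1 (period 4).
3361 leaves remainder 1 on division by 4, so 53^3361 ends in 3.

3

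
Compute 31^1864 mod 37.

1

Square-and-reduce mod 37: 31^1≡31, 31^2≡36, 31^4≡1, 31^8≡1, 31^16≡1, 31^32≡1, 31^64≡1, 31^128≡1, 31^256≡1, 31^512≡1, 31^1024≡1.
Since 1864 = 8 + 64 + 256 + 512 + 1024 in binary, 31^1864 ≡ 1·1·1·1·1 ≡ 1 (mod 37).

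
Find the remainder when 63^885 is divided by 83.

41

By repeated squaring mod 83: 63^1≡63, 63^2≡68, 63^4≡59, 63^8≡78, 63^16≡25, 63^32≡44, 63^64≡27, 63^128≡65, 63^256≡75, 63^512≡64.
885 = 1 + 4 + 16 + 32 + 64 + 256 + 512, so 63^885 ≡ 63·59·25·44·27·75·64 ≡ 41 (mod 83).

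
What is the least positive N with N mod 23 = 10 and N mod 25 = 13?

x ≡ 10 (mod 23) gives x ∈ {10, 33, 56, 79, 102, 125, 148, 171, …}.
The first of these with x mod 25 = 13 is 263.

263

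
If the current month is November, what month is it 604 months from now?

March

604 = 50·12 + 4, so 604 mod 12 = 4.
November + 4 months → March.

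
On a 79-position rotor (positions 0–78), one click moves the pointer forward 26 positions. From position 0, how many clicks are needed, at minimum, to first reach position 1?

79 = 3·26 + 1
26 = 26·1 + 0
Back-substituting gives 26·76 ≡ 1 (mod 79).

76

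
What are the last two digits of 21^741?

By repeated squaring mod 100: 21^1≡21, 21^2≡41, 21^4≡81, 21^8≡61, 21^16≡21, 21^32≡41, 21^64≡81, 21^128≡61, 21^256≡21, 21^512≡41.
Since 741 = 1 + 4 + 32 + 64 + 128 + 512 in binary, 21^741 ≡ 21·81·41·81·61·41 ≡ 21 (mod 100).

21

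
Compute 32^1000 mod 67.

47

By repeated squaring mod 67: 32^1≡32, 32^2≡19, 32^4≡26, 32^8≡6, 32^16≡36, 32^32≡23, 32^64≡60, 32^128≡49, 32^256≡56, 32^512≡54.
Since 1000 = 8 + 32 + 64 + 128 + 256 + 512 in binary, 32^1000 ≡ 6·23·60·49·56·54 ≡ 47 (mod 67).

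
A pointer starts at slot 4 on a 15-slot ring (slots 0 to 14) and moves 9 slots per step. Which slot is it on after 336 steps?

336·9 = 3024.
3024 = 201·15 + 9, so 3024 mod 15 = 9.
(4 + 9) mod 15 = 13.

13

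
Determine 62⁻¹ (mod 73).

73 = 1·62 + 11
62 = 5·11 + 7
11 = 1·7 + 4
7 = 1·4 + 3
4 = 1·3 + 1
3 = 3·1 + 0
Back-substituting gives 62·53 ≡ 1 (mod 73).

53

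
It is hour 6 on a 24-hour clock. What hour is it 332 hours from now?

332 mod 24 = 20 (since 13·24 = 312).
(6 + 20) mod 24 = 2.

2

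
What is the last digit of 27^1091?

Last digits of 7^n: 7, 9, 3, 1 (period 4).
1091 leaves remainder 3 on division by 4, so 27^1091 ends in 3.

3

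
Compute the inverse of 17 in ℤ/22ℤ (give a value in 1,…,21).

22 = 1·17 + 5
17 = 3·5 + 2
5 = 2·2 + 1
2 = 2·1 + 0
Back-substituting gives 17·13 ≡ 1 (mod 22).

13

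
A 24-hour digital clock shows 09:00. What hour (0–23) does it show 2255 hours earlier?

2255 = 93·24 + 23, so 2255 mod 24 = 23.
(9 − 23) mod 24 = 10.

10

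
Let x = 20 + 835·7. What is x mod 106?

35

835·7 = 5845.
5845 mod 106 = 15 (since 55·106 = 5830).
(20 + 15) mod 106 = 35.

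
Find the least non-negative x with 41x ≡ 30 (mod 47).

41⁻¹ ≡ 39 (mod 47) because 41·39 = 1599 = 34·47 + 1.
Multiplying both sides by 39: x ≡ 39·30 = 1170 ≡ 42 (mod 47).

42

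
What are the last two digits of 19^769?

Successive squares of 19 mod 100: 19^1≡19, 19^2≡61, 19^4≡21, 19^8≡41, 19^16≡81, 19^32≡61, 19^64≡21, 19^128≡41, 19^256≡81, 19^512≡61.
769 = 1 + 256 + 512, so 19^769 ≡ 19·81·61 ≡ 79 (mod 100).

79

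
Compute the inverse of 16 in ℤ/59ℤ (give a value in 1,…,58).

48

16·48 = 768 = 13·59 + 1, so 16⁻¹ ≡ 48 (mod 59).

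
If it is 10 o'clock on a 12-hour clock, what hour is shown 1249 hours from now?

11

Dividing 1249 by 12 gives quotient 104 and remainder 1.
10 + 1 → 11 on a 12-hour dial.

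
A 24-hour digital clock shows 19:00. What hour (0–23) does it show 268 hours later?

23

268 = 11·24 + 4, so 268 mod 24 = 4.
(19 + 4) mod 24 = 23.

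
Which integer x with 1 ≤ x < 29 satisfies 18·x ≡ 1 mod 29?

21

29 = 1·18 + 11
18 = 1·11 + 7
11 = 1·7 + 4
7 = 1·4 + 3
4 = 1·3 + 1
3 = 3·1 + 0
Back-substituting gives 18·21 ≡ 1 (mod 29).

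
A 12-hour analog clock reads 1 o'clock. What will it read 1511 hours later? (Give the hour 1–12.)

12

Dividing 1511 by 12 gives quotient 125 and remainder 11.
1 + 11 → 12 on a 12-hour dial.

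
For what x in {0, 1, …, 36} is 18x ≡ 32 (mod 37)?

10

The inverse of 18 mod 37 is 35 (since 18·35 = 630 ≡ 1).
Multiplying both sides by 35: x ≡ 35·32 = 1120 ≡ 10 (mod 37).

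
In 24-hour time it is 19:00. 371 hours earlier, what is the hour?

371 mod 24 = 11 (since 15·24 = 360).
(19 − 11) mod 24 = 8.

8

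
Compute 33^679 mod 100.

Square-and-reduce mod 100: 33^1≡33, 33^2≡89, 33^4≡21, 33^8≡41, 33^16≡81, 33^32≡61, 33^64≡21, 33^128≡41, 33^256≡81, 33^512≡61.
Since 679 = 1 + 2 + 4 + 32 + 128 + 512 in binary, 33^679 ≡ 33·89·21·61·41·61 ≡ 97 (mod 100).

97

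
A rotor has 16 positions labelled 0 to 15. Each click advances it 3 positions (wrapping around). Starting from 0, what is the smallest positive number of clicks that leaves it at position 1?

16 = 5·3 + 1
3 = 3·1 + 0
Back-substituting gives 3·11 ≡ 1 (mod 16).

11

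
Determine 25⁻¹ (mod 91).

25·51 = 1275 = 14·91 + 1, so 25⁻¹ ≡ 51 (mod 91).

51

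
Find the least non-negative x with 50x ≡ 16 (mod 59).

The inverse of 50 mod 59 is 13 (since 50·13 = 650 ≡ 1).
Multiplying both sides by 13: x ≡ 13·16 = 208 ≡ 31 (mod 59).
Check: 50·31 = 1550 = 26·59 + 16.

31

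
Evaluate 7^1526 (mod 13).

Successive squares of 7 mod 13: 7^1≡7, 7^2≡10, 7^4≡9, 7^8≡3, 7^16≡9, 7^32≡3, 7^64≡9, 7^128≡3, 7^256≡9, 7^512≡3, 7^1024≡9.
Since 1526 = 2 + 4 + 16 + 32 + 64 + 128 + 256 + 1024 in binary, 7^1526 ≡ 10·9·9·3·9·3·9·9 ≡ 10 (mod 13).

10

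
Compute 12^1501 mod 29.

12

By repeated squaring mod 29: 12^1≡12, 12^2≡28, 12^4≡1, 12^8≡1, 12^16≡1, 12^32≡1, 12^64≡1, 12^128≡1, 12^256≡1, 12^512≡1, 12^1024≡1.
Since 1501 = 1 + 4 + 8 + 16 + 64 + 128 + 256 + 1024 in binary, 12^1501 ≡ 12·1·1·1·1·1·1·1 ≡ 12 (mod 29).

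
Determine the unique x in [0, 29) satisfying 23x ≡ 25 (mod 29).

The inverse of 23 mod 29 is 24 (since 23·24 = 552 ≡ 1).
Multiplying both sides by 24: x ≡ 24·25 = 600 ≡ 20 (mod 29).

20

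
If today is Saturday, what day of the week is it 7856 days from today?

7856 mod 7 = 2 (since 1122·7 = 7854).
Saturday + 2 days → Monday.

Monday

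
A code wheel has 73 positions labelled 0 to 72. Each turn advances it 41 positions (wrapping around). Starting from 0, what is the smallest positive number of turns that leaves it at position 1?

57

73 = 1·41 + 32
41 = 1·32 + 9
32 = 3·9 + 5
9 = 1·5 + 4
5 = 1·4 + 1
4 = 4·1 + 0
Back-substituting gives 41·57 ≡ 1 (mod 73).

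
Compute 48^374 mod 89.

34

Square-and-reduce mod 89: 48^1≡48, 48^2≡79, 48^4≡11, 48^8≡32, 48^16≡45, 48^32≡67, 48^64≡39, 48^128≡8, 48^256≡64.
Since 374 = 2 + 4 + 16 + 32 + 64 + 256 in binary, 48^374 ≡ 79·11·45·67·39·64 ≡ 34 (mod 89).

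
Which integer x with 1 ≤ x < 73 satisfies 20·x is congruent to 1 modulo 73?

11

73 = 3·20 + 13
20 = 1·13 + 7
13 = 1·7 + 6
7 = 1·6 + 1
6 = 6·1 + 0
Back-substituting gives 20·11 ≡ 1 (mod 73).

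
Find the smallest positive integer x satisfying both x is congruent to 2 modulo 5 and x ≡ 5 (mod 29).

92

x ≡ 2 (mod 5) gives x ∈ {2, 7, 12, 17, 22, 27, 32, 37, …}.
The first of these with x mod 29 = 5 is 92.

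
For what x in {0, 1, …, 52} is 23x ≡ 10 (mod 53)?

23⁻¹ ≡ 30 (mod 53) because 23·30 = 690 = 13·53 + 1.
Multiplying both sides by 30: x ≡ 30·10 = 300 ≡ 35 (mod 53).

35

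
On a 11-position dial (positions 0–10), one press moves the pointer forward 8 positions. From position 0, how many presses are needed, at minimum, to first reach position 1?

11 = 1·8 + 3
8 = 2·3 + 2
3 = 1·2 + 1
2 = 2·1 + 0
Back-substituting gives 8·7 ≡ 1 (mod 11).

7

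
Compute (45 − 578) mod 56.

578 − 10·56 = 18, so 578 ≡ 18 (mod 56).
(45 − 18) mod 56 = 27.

27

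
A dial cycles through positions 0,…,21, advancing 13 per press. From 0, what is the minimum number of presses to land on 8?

4

13⁻¹ ≡ 17 (mod 22) because 13·17 = 221 = 10·22 + 1.
Multiplying both sides by 17: x ≡ 17·8 = 136 ≡ 4 (mod 22).
Check: 13·4 = 52 = 2·22 + 8.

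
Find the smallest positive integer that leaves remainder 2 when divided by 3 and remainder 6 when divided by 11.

x ≡ 2 (mod 3) gives x ∈ {2, 5, 8, 11, 14, 17}.
The first of these with x mod 11 = 6 is 17.

17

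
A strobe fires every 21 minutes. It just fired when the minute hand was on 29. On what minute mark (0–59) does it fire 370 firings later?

59

370·21 = 7770.
7770 mod 60 = 30 (since 129·60 = 7740).
(29 + 30) mod 60 = 59.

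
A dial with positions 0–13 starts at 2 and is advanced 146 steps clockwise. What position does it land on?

8

Dividing 146 by 14 gives quotient 10 and remainder 6.
(2 + 6) mod 14 = 8.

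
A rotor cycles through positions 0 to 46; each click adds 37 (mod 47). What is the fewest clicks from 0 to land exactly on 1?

14

37·14 = 518 = 11·47 + 1, so 37⁻¹ ≡ 14 (mod 47).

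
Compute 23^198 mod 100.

Square-and-reduce mod 100: 23^1≡23, 23^2≡29, 23^4≡41, 23^8≡81, 23^16≡61, 23^32≡21, 23^64≡41, 23^128≡81.
Since 198 = 2 + 4 + 64 + 128 in binary, 23^198 ≡ 29·41·41·81 ≡ 69 (mod 100).

69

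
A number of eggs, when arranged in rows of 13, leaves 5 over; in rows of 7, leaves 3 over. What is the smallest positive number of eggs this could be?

31

x ≡ 3 (mod 7) gives x ∈ {3, 10, 17, 24, 31}.
The first of these with x mod 13 = 5 is 31.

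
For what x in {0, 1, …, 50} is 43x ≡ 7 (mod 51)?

31

43⁻¹ ≡ 19 (mod 51) because 43·19 = 817 = 16·51 + 1.
So x ≡ 19·7 = 133 ≡ 31 (mod 51).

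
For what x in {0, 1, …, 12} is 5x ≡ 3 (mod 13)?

11

5⁻¹ ≡ 8 (mod 13) because 5·8 = 40 = 3·13 + 1.
Multiplying both sides by 8: x ≡ 8·3 = 24 ≡ 11 (mod 13).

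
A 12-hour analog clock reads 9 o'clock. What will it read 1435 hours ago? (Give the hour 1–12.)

2

Dividing 1435 by 12 gives quotient 119 and remainder 7.
9 − 7 → 2 on a 12-hour dial.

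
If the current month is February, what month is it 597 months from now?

November

597 mod 12 = 9 (since 49·12 = 588).
February + 9 months → November.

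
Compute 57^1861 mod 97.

38

Square-and-reduce mod 97: 57^1≡57, 57^2≡48, 57^4≡73, 57^8≡91, 57^16≡36, 57^32≡35, 57^64≡61, 57^128≡35, 57^256≡61, 57^512≡35, 57^1024≡61.
1861 = 1 + 4 + 64 + 256 + 512 + 1024, so 57^1861 ≡ 57·73·61·61·35·61 ≡ 38 (mod 97).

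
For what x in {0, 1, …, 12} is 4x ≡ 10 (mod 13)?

9

The inverse of 4 mod 13 is 10 (since 4·10 = 40 ≡ 1).
Multiplying both sides by 10: x ≡ 10·10 = 100 ≡ 9 (mod 13).
Check: 4·9 = 36 = 2·13 + 10.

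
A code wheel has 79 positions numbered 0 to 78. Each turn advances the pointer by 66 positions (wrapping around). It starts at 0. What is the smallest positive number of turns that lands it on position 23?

66⁻¹ ≡ 6 (mod 79) because 66·6 = 396 = 5·79 + 1.
Multiplying both sides by 6: x ≡ 6·23 = 138 ≡ 59 (mod 79).
Check: 66·59 = 3894 = 49·79 + 23.

59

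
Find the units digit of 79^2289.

The units digit of 79^n cycles with period 2: 9, 1, …
2289 mod 2 = 1, so the last digit matches 9^1 = 9.

9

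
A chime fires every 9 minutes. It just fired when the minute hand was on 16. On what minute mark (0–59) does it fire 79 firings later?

7

79·9 = 711.
Dividing 711 by 60 gives quotient 11 and remainder 51.
(16 + 51) mod 60 = 7.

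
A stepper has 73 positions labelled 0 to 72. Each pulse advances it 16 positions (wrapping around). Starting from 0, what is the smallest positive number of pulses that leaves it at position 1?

32

73 = 4·16 + 9
16 = 1·9 + 7
9 = 1·7 + 2
7 = 3·2 + 1
2 = 2·1 + 0
Back-substituting gives 16·32 ≡ 1 (mod 73).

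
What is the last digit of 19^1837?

The units digit of 19^n cycles with period 2: 9, 1, …
1837 mod 2 = 1, so the last digit matches 9^1 = 9.

9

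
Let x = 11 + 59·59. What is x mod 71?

59·59 = 3481.
Dividing 3481 by 71 gives quotient 49 and remainder 2.
(11 + 2) mod 71 = 13.

13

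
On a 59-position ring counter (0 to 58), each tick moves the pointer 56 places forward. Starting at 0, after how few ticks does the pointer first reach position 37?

The inverse of 56 mod 59 is 39 (since 56·39 = 2184 ≡ 1).
Multiplying both sides by 39: x ≡ 39·37 = 1443 ≡ 27 (mod 59).

27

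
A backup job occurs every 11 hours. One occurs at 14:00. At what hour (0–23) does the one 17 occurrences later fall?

17·11 = 187.
187 − 7·24 = 19, so 187 ≡ 19 (mod 24).
(14 + 19) mod 24 = 9.

9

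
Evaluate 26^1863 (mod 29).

3

Successive squares of 26 mod 29: 26^1≡26, 26^2≡9, 26^4≡23, 26^8≡7, 26^16≡20, 26^32≡23, 26^64≡7, 26^128≡20, 26^256≡23, 26^512≡7, 26^1024≡20.
Since 1863 = 1 + 2 + 4 + 64 + 256 + 512 + 1024 in binary, 26^1863 ≡ 26·9·23·7·23·7·20 ≡ 3 (mod 29).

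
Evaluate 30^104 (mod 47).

Successive squares of 30 mod 47: 30^1≡30, 30^2≡7, 30^4≡2, 30^8≡4, 30^16≡16, 30^32≡21, 30^64≡18.
104 = 8 + 32 + 64, so 30^104 ≡ 4·21·18 ≡ 8 (mod 47).

8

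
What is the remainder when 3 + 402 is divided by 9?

402 = 44·9 + 6, so 402 mod 9 = 6.
(3 + 6) mod 9 = 0.

0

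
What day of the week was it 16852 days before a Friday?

Tuesday

16852 mod 7 = 3 (since 2407·7 = 16849).
Friday − 3 days → Tuesday.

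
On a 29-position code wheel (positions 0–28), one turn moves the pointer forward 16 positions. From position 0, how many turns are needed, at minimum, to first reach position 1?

29 = 1·16 + 13
16 = 1·13 + 3
13 = 4·3 + 1
3 = 3·1 + 0
Back-substituting gives 16·20 ≡ 1 (mod 29).

20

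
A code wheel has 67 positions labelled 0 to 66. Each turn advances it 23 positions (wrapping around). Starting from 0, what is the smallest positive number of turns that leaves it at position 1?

67 = 2·23 + 21
23 = 1·21 + 2
21 = 10·2 + 1
2 = 2·1 + 0
Back-substituting gives 23·35 ≡ 1 (mod 67).

35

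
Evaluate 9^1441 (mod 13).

9

Square-and-reduce mod 13: 9^1≡9, 9^2≡3, 9^4≡9, 9^8≡3, 9^16≡9, 9^32≡3, 9^64≡9, 9^128≡3, 9^256≡9, 9^512≡3, 9^1024≡9.
Since 1441 = 1 + 32 + 128 + 256 + 1024 in binary, 9^1441 ≡ 9·3·3·9·9 ≡ 9 (mod 13).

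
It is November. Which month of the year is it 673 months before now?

October

673 = 56·12 + 1, so 673 mod 12 = 1.
November − 1 month → October.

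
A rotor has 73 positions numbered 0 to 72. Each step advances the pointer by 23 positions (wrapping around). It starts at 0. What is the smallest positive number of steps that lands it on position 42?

5

The inverse of 23 mod 73 is 54 (since 23·54 = 1242 ≡ 1).
So x ≡ 54·42 = 2268 ≡ 5 (mod 73).
Check: 23·5 = 115 = 1·73 + 42.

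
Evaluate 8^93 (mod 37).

By repeated squaring mod 37: 8^1≡8, 8^2≡27, 8^4≡26, 8^8≡10, 8^16≡26, 8^32≡10, 8^64≡26.
93 = 1 + 4 + 8 + 16 + 64, so 8^93 ≡ 8·26·10·26·26 ≡ 6 (mod 37).

6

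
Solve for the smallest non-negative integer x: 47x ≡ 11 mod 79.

12

The inverse of 47 mod 79 is 37 (since 47·37 = 1739 ≡ 1).
So x ≡ 37·11 = 407 ≡ 12 (mod 79).
Check: 47·12 = 564 = 7·79 + 11.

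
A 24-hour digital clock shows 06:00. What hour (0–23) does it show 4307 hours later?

4307 − 179·24 = 11, so 4307 ≡ 11 (mod 24).
(6 + 11) mod 24 = 17.

17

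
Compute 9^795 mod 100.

Square-and-reduce mod 100: 9^1≡9, 9^2≡81, 9^4≡61, 9^8≡21, 9^16≡41, 9^32≡81, 9^64≡61, 9^128≡21, 9^256≡41, 9^512≡81.
795 = 1 + 2 + 8 + 16 + 256 + 512, so 9^795 ≡ 9·81·21·41·41·81 ≡ 49 (mod 100).

49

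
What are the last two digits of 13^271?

37

Successive squares of 13 mod 100: 13^1≡13, 13^2≡69, 13^4≡61, 13^8≡21, 13^16≡41, 13^32≡81, 13^64≡61, 13^128≡21, 13^256≡41.
Since 271 = 1 + 2 + 4 + 8 + 256 in binary, 13^271 ≡ 13·69·61·21·41 ≡ 37 (mod 100).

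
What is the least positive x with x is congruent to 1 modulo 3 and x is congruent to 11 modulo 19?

49

x ≡ 1 (mod 3) gives x ∈ {1, 4, 7, 10, 13, 16, 19, 22, …}.
The first of these with x mod 19 = 11 is 49.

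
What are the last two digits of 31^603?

By repeated squaring mod 100: 31^1≡31, 31^2≡61, 31^4≡21, 31^8≡41, 31^16≡81, 31^32≡61, 31^64≡21, 31^128≡41, 31^256≡81, 31^512≡61.
Since 603 = 1 + 2 + 8 + 16 + 64 + 512 in binary, 31^603 ≡ 31·61·41·81·21·61 ≡ 91 (mod 100).

91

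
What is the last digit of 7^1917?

The units digit of 7^n cycles with period 4: 7, 9, 3, 1, …
1917 leaves remainder 1 on division by 4, so 7^1917 ends in 7.

7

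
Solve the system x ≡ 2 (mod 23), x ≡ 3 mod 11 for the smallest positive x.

25

x ≡ 3 (mod 11) gives x ∈ {3, 14, 25}.
The first of these with x mod 23 = 2 is 25.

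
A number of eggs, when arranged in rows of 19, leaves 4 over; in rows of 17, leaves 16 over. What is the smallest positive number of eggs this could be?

118

x ≡ 16 (mod 17) gives x ∈ {16, 33, 50, 67, 84, 101, 118}.
The first of these with x mod 19 = 4 is 118.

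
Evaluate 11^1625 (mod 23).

Square-and-reduce mod 23: 11^1≡11, 11^2≡6, 11^4≡13, 11^8≡8, 11^16≡18, 11^32≡2, 11^64≡4, 11^128≡16, 11^256≡3, 11^512≡9, 11^1024≡12.
1625 = 1 + 8 + 16 + 64 + 512 + 1024, so 11^1625 ≡ 11·8·18·4·9·12 ≡ 15 (mod 23).

15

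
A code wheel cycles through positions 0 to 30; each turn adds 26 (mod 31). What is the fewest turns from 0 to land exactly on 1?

6

31 = 1·26 + 5
26 = 5·5 + 1
5 = 5·1 + 0
Back-substituting gives 26·6 ≡ 1 (mod 31).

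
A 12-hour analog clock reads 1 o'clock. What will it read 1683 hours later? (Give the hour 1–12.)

4

1683 − 140·12 = 3, so 1683 ≡ 3 (mod 12).
1 + 3 → 4 on a 12-hour dial.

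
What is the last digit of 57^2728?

The units digit of 57^n cycles with period 4: 7, 9, 3, 1, …
2728 leaves remainder 0 on division by 4, so 57^2728 ends in 1.

1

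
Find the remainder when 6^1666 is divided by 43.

Square-and-reduce mod 43: 6^1≡6, 6^2≡36, 6^4≡6, 6^8≡36, 6^16≡6, 6^32≡36, 6^64≡6, 6^128≡36, 6^256≡6, 6^512≡36, 6^1024≡6.
Since 1666 = 2 + 128 + 512 + 1024 in binary, 6^1666 ≡ 36·36·36·6 ≡ 6 (mod 43).

6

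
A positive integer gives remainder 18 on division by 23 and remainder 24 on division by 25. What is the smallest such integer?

x ≡ 18 (mod 23) gives x ∈ {18, 41, 64, 87, 110, 133, 156, 179, …}.
The first of these with x mod 25 = 24 is 524.

524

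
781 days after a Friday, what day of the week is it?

781 mod 7 = 4 (since 111·7 = 777).
Friday + 4 days → Tuesday.

Tuesday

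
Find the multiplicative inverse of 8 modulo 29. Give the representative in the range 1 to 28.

11

29 = 3·8 + 5
8 = 1·5 + 3
5 = 1·3 + 2
3 = 1·2 + 1
2 = 2·1 + 0
Back-substituting gives 8·11 ≡ 1 (mod 29).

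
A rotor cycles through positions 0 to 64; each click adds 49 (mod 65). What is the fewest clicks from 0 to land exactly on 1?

65 = 1·49 + 16
49 = 3·16 + 1
16 = 16·1 + 0
Back-substituting gives 49·4 ≡ 1 (mod 65).

4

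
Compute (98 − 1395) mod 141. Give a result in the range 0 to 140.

Dividing 1395 by 141 gives quotient 9 and remainder 126.
(98 − 126) mod 141 = 113.

113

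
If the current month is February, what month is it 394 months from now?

December

Dividing 394 by 12 gives quotient 32 and remainder 10.
February + 10 months → December.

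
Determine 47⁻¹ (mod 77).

59

77 = 1·47 + 30
47 = 1·30 + 17
30 = 1·17 + 13
17 = 1·13 + 4
13 = 3·4 + 1
4 = 4·1 + 0
Back-substituting gives 47·59 ≡ 1 (mod 77).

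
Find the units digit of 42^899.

8

The units digit of 42^n cycles with period 4: 2, 4, 8, 6, …
899 mod 4 = 3, so the last digit matches 2^3 = 8.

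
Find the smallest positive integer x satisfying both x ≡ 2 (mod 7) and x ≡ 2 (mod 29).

Since 29·1 ≡ 1 (mod 7), take x = 2 + 29·((2−2)·1 mod 7) = 2 + 29·0 = 2.
Check: 2 mod 7 = 2, 2 mod 29 = 2.

2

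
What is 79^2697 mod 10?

9

Last digits of 9^n: 9, 1 (period 2).
2697 leaves remainder 1 on division by 2, so 79^2697 ends in 9.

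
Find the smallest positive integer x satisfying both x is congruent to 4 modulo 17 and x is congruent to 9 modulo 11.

x ≡ 9 (mod 11) gives x ∈ {9, 20, 31, 42, 53, 64, 75, 86, …}.
The first of these with x mod 17 = 4 is 174.

174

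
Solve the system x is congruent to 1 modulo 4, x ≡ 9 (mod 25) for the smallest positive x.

9

Since 25·1 ≡ 1 (mod 4), take x = 9 + 25·((1−9)·1 mod 4) = 9 + 25·0 = 9.
Check: 9 mod 4 = 1, 9 mod 25 = 9.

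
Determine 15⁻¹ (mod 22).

22 = 1·15 + 7
15 = 2·7 + 1
7 = 7·1 + 0
Back-substituting gives 15·3 ≡ 1 (mod 22).

3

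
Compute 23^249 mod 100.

Successive squares of 23 mod 100: 23^1≡23, 23^2≡29, 23^4≡41, 23^8≡81, 23^16≡61, 23^32≡21, 23^64≡41, 23^128≡81.
Since 249 = 1 + 8 + 16 + 32 + 64 + 128 in binary, 23^249 ≡ 23·81·61·21·41·81 ≡ 63 (mod 100).

63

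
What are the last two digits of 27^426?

89

Square-and-reduce mod 100: 27^1≡27, 27^2≡29, 27^4≡41, 27^8≡81, 27^16≡61, 27^32≡21, 27^64≡41, 27^128≡81, 27^256≡61.
426 = 2 + 8 + 32 + 128 + 256, so 27^426 ≡ 29·81·21·81·61 ≡ 89 (mod 100).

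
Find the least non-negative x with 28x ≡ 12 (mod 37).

28⁻¹ ≡ 4 (mod 37) because 28·4 = 112 = 3·37 + 1.
So x ≡ 4·12 = 48 ≡ 11 (mod 37).
Check: 28·11 = 308 = 8·37 + 12.

11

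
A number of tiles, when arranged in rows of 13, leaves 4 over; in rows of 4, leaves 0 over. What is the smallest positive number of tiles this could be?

x ≡ 0 (mod 4) gives x ∈ {0, 4}.
The first of these with x mod 13 = 4 is 4.

4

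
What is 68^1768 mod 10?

Powers of 8 mod 10 repeat with period 4: 8, 4, 2, 6.
1768 mod 4 = 0, so the last digit matches 8^4 = 6.

6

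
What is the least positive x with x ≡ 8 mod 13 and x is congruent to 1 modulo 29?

x ≡ 8 (mod 13) gives x ∈ {8, 21, 34, 47, 60, 73, 86, 99, …}.
The first of these with x mod 29 = 1 is 320.

320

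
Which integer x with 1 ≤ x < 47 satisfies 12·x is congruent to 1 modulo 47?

12·4 = 48 = 1·47 + 1, so 12⁻¹ ≡ 4 (mod 47).

4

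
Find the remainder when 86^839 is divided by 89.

27

By repeated squaring mod 89: 86^1≡86, 86^2≡9, 86^4≡81, 86^8≡64, 86^16≡2, 86^32≡4, 86^64≡16, 86^128≡78, 86^256≡32, 86^512≡45.
839 = 1 + 2 + 4 + 64 + 256 + 512, so 86^839 ≡ 86·9·81·16·32·45 ≡ 27 (mod 89).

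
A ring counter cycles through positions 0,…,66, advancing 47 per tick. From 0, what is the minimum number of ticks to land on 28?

12

The inverse of 47 mod 67 is 10 (since 47·10 = 470 ≡ 1).
Multiplying both sides by 10: x ≡ 10·28 = 280 ≡ 12 (mod 67).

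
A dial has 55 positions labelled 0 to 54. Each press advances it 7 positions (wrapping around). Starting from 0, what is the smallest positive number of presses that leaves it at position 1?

7·8 = 56 = 1·55 + 1, so 7⁻¹ ≡ 8 (mod 55).

8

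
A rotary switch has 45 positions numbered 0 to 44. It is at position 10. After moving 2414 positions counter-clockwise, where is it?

2414 mod 45 = 29 (since 53·45 = 2385).
(10 − 29) mod 45 = 26.

26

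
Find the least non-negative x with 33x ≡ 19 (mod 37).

The inverse of 33 mod 37 is 9 (since 33·9 = 297 ≡ 1).
So x ≡ 9·19 = 171 ≡ 23 (mod 37).

23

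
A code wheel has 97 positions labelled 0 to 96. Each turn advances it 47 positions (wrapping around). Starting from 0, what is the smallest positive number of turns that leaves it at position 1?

64

97 = 2·47 + 3
47 = 15·3 + 2
3 = 1·2 + 1
2 = 2·1 + 0
Back-substituting gives 47·64 ≡ 1 (mod 97).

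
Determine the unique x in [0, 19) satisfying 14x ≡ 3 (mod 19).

14⁻¹ ≡ 15 (mod 19) because 14·15 = 210 = 11·19 + 1.
Multiplying both sides by 15: x ≡ 15·3 = 45 ≡ 7 (mod 19).

7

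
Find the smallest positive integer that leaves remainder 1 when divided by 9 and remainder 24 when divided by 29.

x ≡ 1 (mod 9) gives x ∈ {1, 10, 19, 28, 37, 46, 55, 64, …}.
The first of these with x mod 29 = 24 is 82.

82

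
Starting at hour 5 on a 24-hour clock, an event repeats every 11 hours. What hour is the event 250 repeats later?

19

250·11 = 2750.
2750 = 114·24 + 14, so 2750 mod 24 = 14.
(5 + 14) mod 24 = 19.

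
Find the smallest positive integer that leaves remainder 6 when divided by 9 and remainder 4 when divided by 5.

Since 5·2 ≡ 1 (mod 9), take x = 4 + 5·((6−4)·2 mod 9) = 4 + 5·4 = 24.
Check: 24 mod 9 = 6, 24 mod 5 = 4.

24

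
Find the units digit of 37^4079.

Last digits of 7^n: 7, 9, 3, 1 (period 4).
4079 leaves remainder 3 on division by 4, so 37^4079 ends in 3.

3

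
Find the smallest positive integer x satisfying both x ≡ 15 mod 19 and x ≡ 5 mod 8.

x ≡ 5 (mod 8) gives x ∈ {5, 13, 21, 29, 37, 45, 53}.
The first of these with x mod 19 = 15 is 53.

53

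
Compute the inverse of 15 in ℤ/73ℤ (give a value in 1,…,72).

39

15·39 = 585 = 8·73 + 1, so 15⁻¹ ≡ 39 (mod 73).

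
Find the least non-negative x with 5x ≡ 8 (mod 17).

5

5⁻¹ ≡ 7 (mod 17) because 5·7 = 35 = 2·17 + 1.
So x ≡ 7·8 = 56 ≡ 5 (mod 17).
Check: 5·5 = 25 = 1·17 + 8.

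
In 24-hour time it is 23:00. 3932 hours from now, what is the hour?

3932 = 163·24 + 20, so 3932 mod 24 = 20.
(23 + 20) mod 24 = 19.

19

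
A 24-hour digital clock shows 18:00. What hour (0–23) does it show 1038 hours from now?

0

1038 − 43·24 = 6, so 1038 ≡ 6 (mod 24).
(18 + 6) mod 24 = 0.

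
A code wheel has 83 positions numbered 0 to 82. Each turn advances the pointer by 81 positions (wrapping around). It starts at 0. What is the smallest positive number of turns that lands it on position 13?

35

The inverse of 81 mod 83 is 41 (since 81·41 = 3321 ≡ 1).
So x ≡ 41·13 = 533 ≡ 35 (mod 83).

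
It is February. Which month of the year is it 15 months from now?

15 = 1·12 + 3, so 15 mod 12 = 3.
February + 3 months → May.

May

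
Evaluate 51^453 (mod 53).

Square-and-reduce mod 53: 51^1≡51, 51^2≡4, 51^4≡16, 51^8≡44, 51^16≡28, 51^32≡42, 51^64≡15, 51^128≡13, 51^256≡10.
Since 453 = 1 + 4 + 64 + 128 + 256 in binary, 51^453 ≡ 51·16·15·13·10 ≡ 34 (mod 53).

34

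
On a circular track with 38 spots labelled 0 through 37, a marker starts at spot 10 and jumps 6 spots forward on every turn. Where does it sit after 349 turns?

14

349·6 = 2094.
2094 = 55·38 + 4, so 2094 mod 38 = 4.
(10 + 4) mod 38 = 14.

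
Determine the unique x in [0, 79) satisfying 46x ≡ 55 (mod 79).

51

46⁻¹ ≡ 67 (mod 79) because 46·67 = 3082 = 39·79 + 1.
So x ≡ 67·55 = 3685 ≡ 51 (mod 79).
Check: 46·51 = 2346 = 29·79 + 55.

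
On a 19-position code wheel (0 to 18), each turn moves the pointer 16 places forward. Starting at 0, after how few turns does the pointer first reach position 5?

16⁻¹ ≡ 6 (mod 19) because 16·6 = 96 = 5·19 + 1.
Multiplying both sides by 6: x ≡ 6·5 = 30 ≡ 11 (mod 19).

11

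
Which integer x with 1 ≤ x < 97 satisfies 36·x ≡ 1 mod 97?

62

97 = 2·36 + 25
36 = 1·25 + 11
25 = 2·11 + 3
11 = 3·3 + 2
3 = 1·2 + 1
2 = 2·1 + 0
Back-substituting gives 36·62 ≡ 1 (mod 97).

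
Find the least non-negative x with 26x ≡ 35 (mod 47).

14

The inverse of 26 mod 47 is 38 (since 26·38 = 988 ≡ 1).
Multiplying both sides by 38: x ≡ 38·35 = 1330 ≡ 14 (mod 47).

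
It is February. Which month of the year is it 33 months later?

November

33 mod 12 = 9 (since 2·12 = 24).
February + 9 months → November.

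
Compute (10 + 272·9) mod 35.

8

272·9 = 2448.
2448 − 69·35 = 33, so 2448 ≡ 33 (mod 35).
(10 + 33) mod 35 = 8.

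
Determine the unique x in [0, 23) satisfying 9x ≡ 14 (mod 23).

22

9⁻¹ ≡ 18 (mod 23) because 9·18 = 162 = 7·23 + 1.
Multiplying both sides by 18: x ≡ 18·14 = 252 ≡ 22 (mod 23).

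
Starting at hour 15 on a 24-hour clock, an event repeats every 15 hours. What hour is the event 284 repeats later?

3

284·15 = 4260.
4260 − 177·24 = 12, so 4260 ≡ 12 (mod 24).
(15 + 12) mod 24 = 3.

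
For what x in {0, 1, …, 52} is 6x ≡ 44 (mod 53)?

6⁻¹ ≡ 9 (mod 53) because 6·9 = 54 = 1·53 + 1.
Multiplying both sides by 9: x ≡ 9·44 = 396 ≡ 25 (mod 53).

25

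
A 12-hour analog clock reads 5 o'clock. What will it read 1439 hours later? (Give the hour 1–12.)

4

1439 = 119·12 + 11, so 1439 mod 12 = 11.
5 + 11 → 4 on a 12-hour dial.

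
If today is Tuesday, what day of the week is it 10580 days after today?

Friday

10580 − 1511·7 = 3, so 10580 ≡ 3 (mod 7).
Tuesday + 3 days → Friday.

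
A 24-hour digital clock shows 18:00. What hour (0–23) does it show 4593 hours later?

3

4593 mod 24 = 9 (since 191·24 = 4584).
(18 + 9) mod 24 = 3.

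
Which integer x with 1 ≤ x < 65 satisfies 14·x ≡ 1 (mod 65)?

14

65 = 4·14 + 9
14 = 1·9 + 5
9 = 1·5 + 4
5 = 1·4 + 1
4 = 4·1 + 0
Back-substituting gives 14·14 ≡ 1 (mod 65).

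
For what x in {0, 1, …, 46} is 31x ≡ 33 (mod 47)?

The inverse of 31 mod 47 is 44 (since 31·44 = 1364 ≡ 1).
Multiplying both sides by 44: x ≡ 44·33 = 1452 ≡ 42 (mod 47).

42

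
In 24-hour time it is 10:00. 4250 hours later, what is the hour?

12

Dividing 4250 by 24 gives quotient 177 and remainder 2.
(10 + 2) mod 24 = 12.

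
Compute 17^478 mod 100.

Square-and-reduce mod 100: 17^1≡17, 17^2≡89, 17^4≡21, 17^8≡41, 17^16≡81, 17^32≡61, 17^64≡21, 17^128≡41, 17^256≡81.
478 = 2 + 4 + 8 + 16 + 64 + 128 + 256, so 17^478 ≡ 89·21·41·81·21·41·81 ≡ 9 (mod 100).

9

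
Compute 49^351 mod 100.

Successive squares of 49 mod 100: 49^1≡49, 49^2≡1, 49^4≡1, 49^8≡1, 49^16≡1, 49^32≡1, 49^64≡1, 49^128≡1, 49^256≡1.
Since 351 = 1 + 2 + 4 + 8 + 16 + 64 + 256 in binary, 49^351 ≡ 49·1·1·1·1·1·1 ≡ 49 (mod 100).

49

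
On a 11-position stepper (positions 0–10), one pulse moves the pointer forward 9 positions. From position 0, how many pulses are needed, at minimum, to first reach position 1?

5

9·5 = 45 = 4·11 + 1, so 9⁻¹ ≡ 5 (mod 11).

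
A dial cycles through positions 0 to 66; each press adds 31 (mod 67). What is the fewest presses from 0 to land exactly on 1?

67 = 2·31 + 5
31 = 6·5 + 1
5 = 5·1 + 0
Back-substituting gives 31·13 ≡ 1 (mod 67).

13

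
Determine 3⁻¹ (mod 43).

29

3·29 = 87 = 2·43 + 1, so 3⁻¹ ≡ 29 (mod 43).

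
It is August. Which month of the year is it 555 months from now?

November

555 = 46·12 + 3, so 555 mod 12 = 3.
August + 3 months → November.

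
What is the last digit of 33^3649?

Powers of 3 mod 10 repeat with period 4: 3, 9, 7, 1.
3649 mod 4 = 1, so the last digit matches 3^1 = 3.

3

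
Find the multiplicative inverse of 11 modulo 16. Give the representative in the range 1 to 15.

16 = 1·11 + 5
11 = 2·5 + 1
5 = 5·1 + 0
Back-substituting gives 11·3 ≡ 1 (mod 16).

3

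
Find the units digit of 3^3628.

The units digit of 3^n cycles with period 4: 3, 9, 7, 1, …
3628 leaves remainder 0 on division by 4, so 3^3628 ends in 1.

1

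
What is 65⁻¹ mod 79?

79 = 1·65 + 14
65 = 4·14 + 9
14 = 1·9 + 5
9 = 1·5 + 4
5 = 1·4 + 1
4 = 4·1 + 0
Back-substituting gives 65·62 ≡ 1 (mod 79).

62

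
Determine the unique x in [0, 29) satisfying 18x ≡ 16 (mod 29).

17

The inverse of 18 mod 29 is 21 (since 18·21 = 378 ≡ 1).
So x ≡ 21·16 = 336 ≡ 17 (mod 29).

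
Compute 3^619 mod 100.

67

By repeated squaring mod 100: 3^1≡3, 3^2≡9, 3^4≡81, 3^8≡61, 3^16≡21, 3^32≡41, 3^64≡81, 3^128≡61, 3^256≡21, 3^512≡41.
619 = 1 + 2 + 8 + 32 + 64 + 512, so 3^619 ≡ 3·9·61·41·81·41 ≡ 67 (mod 100).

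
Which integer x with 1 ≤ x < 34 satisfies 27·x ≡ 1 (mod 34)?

34 = 1·27 + 7
27 = 3·7 + 6
7 = 1·6 + 1
6 = 6·1 + 0
Back-substituting gives 27·29 ≡ 1 (mod 34).

29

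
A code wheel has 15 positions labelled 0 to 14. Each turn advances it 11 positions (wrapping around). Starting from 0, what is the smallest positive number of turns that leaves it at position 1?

15 = 1·11 + 4
11 = 2·4 + 3
4 = 1·3 + 1
3 = 3·1 + 0
Back-substituting gives 11·11 ≡ 1 (mod 15).

11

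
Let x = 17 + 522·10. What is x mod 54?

522·10 = 5220.
5220 = 96·54 + 36, so 5220 mod 54 = 36.
(17 + 36) mod 54 = 53.

53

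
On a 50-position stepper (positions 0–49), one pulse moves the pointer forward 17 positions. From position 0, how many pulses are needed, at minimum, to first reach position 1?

50 = 2·17 + 16
17 = 1·16 + 1
16 = 16·1 + 0
Back-substituting gives 17·3 ≡ 1 (mod 50).

3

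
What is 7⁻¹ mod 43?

7·37 = 259 = 6·43 + 1, so 7⁻¹ ≡ 37 (mod 43).

37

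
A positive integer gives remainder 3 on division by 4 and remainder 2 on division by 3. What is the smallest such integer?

11

x ≡ 2 (mod 3) gives x ∈ {2, 5, 8, 11}.
The first of these with x mod 4 = 3 is 11.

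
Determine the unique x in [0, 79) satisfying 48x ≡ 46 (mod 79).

24

48⁻¹ ≡ 28 (mod 79) because 48·28 = 1344 = 17·79 + 1.
Multiplying both sides by 28: x ≡ 28·46 = 1288 ≡ 24 (mod 79).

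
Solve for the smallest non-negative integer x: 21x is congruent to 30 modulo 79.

24

The inverse of 21 mod 79 is 64 (since 21·64 = 1344 ≡ 1).
Multiplying both sides by 64: x ≡ 64·30 = 1920 ≡ 24 (mod 79).
Check: 21·24 = 504 = 6·79 + 30.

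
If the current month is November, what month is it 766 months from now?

766 mod 12 = 10 (since 63·12 = 756).
November + 10 months → September.

September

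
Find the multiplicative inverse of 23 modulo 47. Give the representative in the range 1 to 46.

45

47 = 2·23 + 1
23 = 23·1 + 0
Back-substituting gives 23·45 ≡ 1 (mod 47).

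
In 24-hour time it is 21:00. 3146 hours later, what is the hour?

23

3146 − 131·24 = 2, so 3146 ≡ 2 (mod 24).
(21 + 2) mod 24 = 23.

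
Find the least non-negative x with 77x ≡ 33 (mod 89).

The inverse of 77 mod 89 is 37 (since 77·37 = 2849 ≡ 1).
So x ≡ 37·33 = 1221 ≡ 64 (mod 89).
Check: 77·64 = 4928 = 55·89 + 33.

64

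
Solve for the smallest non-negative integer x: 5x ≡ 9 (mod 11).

4

5⁻¹ ≡ 9 (mod 11) because 5·9 = 45 = 4·11 + 1.
Multiplying both sides by 9: x ≡ 9·9 = 81 ≡ 4 (mod 11).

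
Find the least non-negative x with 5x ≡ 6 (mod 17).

8

5⁻¹ ≡ 7 (mod 17) because 5·7 = 35 = 2·17 + 1.
So x ≡ 7·6 = 42 ≡ 8 (mod 17).
Check: 5·8 = 40 = 2·17 + 6.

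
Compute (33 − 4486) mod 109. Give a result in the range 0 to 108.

16

4486 = 41·109 + 17, so 4486 mod 109 = 17.
(33 − 17) mod 109 = 16.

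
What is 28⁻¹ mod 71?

33

71 = 2·28 + 15
28 = 1·15 + 13
15 = 1·13 + 2
13 = 6·2 + 1
2 = 2·1 + 0
Back-substituting gives 28·33 ≡ 1 (mod 71).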